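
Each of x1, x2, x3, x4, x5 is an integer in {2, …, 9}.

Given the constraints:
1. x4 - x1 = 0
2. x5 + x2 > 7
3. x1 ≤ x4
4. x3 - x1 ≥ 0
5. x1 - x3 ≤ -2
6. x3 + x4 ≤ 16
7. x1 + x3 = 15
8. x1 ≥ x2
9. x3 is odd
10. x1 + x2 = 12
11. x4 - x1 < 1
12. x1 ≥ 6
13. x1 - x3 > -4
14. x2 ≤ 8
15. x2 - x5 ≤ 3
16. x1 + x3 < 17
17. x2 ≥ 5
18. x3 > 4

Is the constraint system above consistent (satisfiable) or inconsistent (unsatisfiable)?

Satisfiable

One satisfying assignment is x1 = 6, x2 = 6, x3 = 9, x4 = 6, x5 = 4.
For the less obvious constraints — constraint 1: x4 - x1 = 0; constraint 2: x5 + x2 = 10 — and the others hold by inspection.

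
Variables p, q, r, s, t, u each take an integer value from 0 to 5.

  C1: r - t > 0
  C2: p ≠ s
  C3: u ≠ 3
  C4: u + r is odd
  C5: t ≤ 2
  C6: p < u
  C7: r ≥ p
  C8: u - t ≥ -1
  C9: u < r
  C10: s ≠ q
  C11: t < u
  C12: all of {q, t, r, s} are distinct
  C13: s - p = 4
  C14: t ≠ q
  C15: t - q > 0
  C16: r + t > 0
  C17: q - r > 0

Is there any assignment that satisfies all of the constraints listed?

Constraints 9, 11, 15, and 17 give t < u, u < r, r < q, q < t. Chaining: t < u < r < q < t, which forces t < t — impossible.

Unsatisfiable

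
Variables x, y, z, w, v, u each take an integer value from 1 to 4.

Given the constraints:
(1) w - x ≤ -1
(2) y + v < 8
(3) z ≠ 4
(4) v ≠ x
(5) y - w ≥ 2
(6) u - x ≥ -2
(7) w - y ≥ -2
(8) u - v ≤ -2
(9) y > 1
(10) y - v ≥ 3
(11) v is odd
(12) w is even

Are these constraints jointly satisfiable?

Constraints 1, 6, 7, 8, and 10 give v − u ≥ 2, u − x ≥ -2, x − w ≥ 1, w − y ≥ -2, y − v ≥ 3.
Adding all 5 inequalities: the left sides telescope to 0, and the right sides sum to 2 + (-2) + 1 + (-2) + 3 = 2. So 0 ≥ 2, which is false.

Unsatisfiable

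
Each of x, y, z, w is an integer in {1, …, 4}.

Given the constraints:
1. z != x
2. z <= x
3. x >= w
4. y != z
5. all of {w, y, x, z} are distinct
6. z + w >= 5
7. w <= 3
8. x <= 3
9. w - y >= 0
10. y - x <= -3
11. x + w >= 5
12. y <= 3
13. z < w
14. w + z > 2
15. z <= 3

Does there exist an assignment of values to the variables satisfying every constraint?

Constraints 7, 8, 12, and 15 confine each of w, y, x, z to the 3 values {1, …, 3} (the domain already gives each ≥ 1).
Constraint 5 requires all 4 of them to be distinct, but only 3 values are available — impossible by the pigeonhole principle.

Unsatisfiable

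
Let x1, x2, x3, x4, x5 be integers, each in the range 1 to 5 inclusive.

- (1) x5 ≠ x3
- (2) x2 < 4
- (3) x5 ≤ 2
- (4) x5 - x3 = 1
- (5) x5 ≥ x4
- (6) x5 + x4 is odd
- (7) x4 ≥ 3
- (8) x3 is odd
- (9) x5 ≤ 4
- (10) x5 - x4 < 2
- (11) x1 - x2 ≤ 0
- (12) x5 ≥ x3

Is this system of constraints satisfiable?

From constraints 5 and 7: x5 ≥ x4 and x4 ≥ 3, so x5 ≥ 3. From constraint 3: x5 ≤ 2. But 2 < 3, so no value of x5 works.

Unsatisfiable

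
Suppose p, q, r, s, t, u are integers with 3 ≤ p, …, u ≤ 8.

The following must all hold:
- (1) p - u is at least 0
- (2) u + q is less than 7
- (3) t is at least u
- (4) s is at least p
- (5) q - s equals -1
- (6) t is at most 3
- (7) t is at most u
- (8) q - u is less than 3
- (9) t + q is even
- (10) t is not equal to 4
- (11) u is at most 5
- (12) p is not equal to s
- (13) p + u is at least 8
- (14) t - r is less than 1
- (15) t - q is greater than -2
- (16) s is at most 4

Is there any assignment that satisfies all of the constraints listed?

Unsatisfiable

From constraints 4 and 16: p ≤ s ≤ 4. From constraints 3 and 6: u ≤ t ≤ 3. Hence p + u ≤ 7. But constraint 13 requires p + u ≥ 8, and 8 > 7. Contradiction.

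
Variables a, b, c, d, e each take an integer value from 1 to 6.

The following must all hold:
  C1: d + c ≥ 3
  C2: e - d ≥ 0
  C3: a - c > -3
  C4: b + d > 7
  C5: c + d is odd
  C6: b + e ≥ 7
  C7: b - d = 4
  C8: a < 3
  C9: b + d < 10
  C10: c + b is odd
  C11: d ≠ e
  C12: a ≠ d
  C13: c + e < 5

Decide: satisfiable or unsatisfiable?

Satisfiable

Try a = 1, b = 6, c = 1, d = 2, e = 3.
Check constraint 1: d + c = 3; constraint 2: e - d = 1. The remaining constraints are straightforward to verify.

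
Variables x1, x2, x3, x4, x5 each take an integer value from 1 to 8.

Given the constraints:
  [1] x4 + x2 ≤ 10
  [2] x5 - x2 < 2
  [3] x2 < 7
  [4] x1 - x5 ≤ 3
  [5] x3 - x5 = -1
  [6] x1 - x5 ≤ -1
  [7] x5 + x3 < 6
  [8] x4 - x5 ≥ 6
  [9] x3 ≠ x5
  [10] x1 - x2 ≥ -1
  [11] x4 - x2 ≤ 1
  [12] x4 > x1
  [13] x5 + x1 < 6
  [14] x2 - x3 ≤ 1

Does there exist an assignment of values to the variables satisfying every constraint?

Constraints 4, 8, 10, and 11 give x4 − x5 ≥ 6, x5 − x1 ≥ -3, x1 − x2 ≥ -1, x2 − x4 ≥ -1.
Adding all 4 inequalities: the left sides telescope to 0, and the right sides sum to 6 + (-3) + (-1) + (-1) = 1. So 0 ≥ 1, which is false.

Unsatisfiable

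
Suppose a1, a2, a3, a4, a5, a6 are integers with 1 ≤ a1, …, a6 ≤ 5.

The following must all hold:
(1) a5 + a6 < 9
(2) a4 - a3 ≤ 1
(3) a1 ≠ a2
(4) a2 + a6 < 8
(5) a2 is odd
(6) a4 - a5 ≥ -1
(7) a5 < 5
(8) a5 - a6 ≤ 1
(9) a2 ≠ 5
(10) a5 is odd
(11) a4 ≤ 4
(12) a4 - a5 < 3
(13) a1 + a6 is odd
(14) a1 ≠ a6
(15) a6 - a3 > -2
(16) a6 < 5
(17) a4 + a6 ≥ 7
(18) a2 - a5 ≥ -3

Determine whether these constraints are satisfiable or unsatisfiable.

Try a1 = 5, a2 = 1, a3 = 4, a4 = 4, a5 = 3, a6 = 4.
Check constraint 1: a5 + a6 = 7; constraint 2: a4 - a3 = 0; constraint 4: a2 + a6 = 5. The remaining constraints are straightforward to verify.

Satisfiable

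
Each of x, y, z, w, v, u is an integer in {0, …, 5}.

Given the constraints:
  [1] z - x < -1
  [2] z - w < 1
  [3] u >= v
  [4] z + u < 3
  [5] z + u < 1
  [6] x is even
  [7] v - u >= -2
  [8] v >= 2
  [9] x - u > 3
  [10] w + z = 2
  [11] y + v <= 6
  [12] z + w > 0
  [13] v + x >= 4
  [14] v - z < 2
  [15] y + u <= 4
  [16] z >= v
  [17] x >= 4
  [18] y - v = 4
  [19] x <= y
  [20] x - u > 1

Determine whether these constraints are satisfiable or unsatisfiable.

From constraints 17 and 19: y ≥ x ≥ 4. From constraints 3 and 8: u ≥ v ≥ 2. Hence y + u ≥ 6. But constraint 15 requires y + u ≤ 4, and 4 < 6. Contradiction.

Unsatisfiable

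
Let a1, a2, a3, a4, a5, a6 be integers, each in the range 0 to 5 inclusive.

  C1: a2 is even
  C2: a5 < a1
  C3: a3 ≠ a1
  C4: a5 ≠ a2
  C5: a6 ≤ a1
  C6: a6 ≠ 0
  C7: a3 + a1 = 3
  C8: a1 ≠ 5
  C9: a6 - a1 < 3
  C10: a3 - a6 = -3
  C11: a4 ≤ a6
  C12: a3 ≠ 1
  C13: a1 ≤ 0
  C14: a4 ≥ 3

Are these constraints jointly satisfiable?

Unsatisfiable

From constraints 11 and 14: a6 ≥ a4 and a4 ≥ 3, so a6 ≥ 3. From constraints 5 and 13: a6 ≤ a1 and a1 ≤ 0, so a6 ≤ 0. But 0 < 3, so no value of a6 works.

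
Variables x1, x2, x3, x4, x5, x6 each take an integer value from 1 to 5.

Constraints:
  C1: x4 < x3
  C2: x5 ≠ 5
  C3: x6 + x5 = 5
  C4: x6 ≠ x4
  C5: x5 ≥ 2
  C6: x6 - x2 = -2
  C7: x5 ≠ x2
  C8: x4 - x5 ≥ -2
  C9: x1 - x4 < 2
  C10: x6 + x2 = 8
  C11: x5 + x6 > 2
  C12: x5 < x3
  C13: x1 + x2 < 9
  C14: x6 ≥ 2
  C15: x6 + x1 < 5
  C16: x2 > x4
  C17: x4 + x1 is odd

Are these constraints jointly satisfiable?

Satisfiable

Setting (x1, x2, x3, x4, x5, x6) = (1, 5, 4, 2, 2, 3) satisfies everything: constraint 3: x6 + x5 = 5; constraint 6: x6 - x2 = -2; constraint 8: x4 - x5 = 0, and the others follow.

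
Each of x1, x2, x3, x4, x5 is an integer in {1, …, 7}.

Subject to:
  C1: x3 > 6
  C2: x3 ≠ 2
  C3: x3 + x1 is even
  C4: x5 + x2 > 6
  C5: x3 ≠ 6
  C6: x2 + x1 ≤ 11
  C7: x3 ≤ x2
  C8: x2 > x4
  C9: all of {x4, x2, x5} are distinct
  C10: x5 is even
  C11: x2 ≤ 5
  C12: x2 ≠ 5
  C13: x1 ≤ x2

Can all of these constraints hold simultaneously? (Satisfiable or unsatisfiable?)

Unsatisfiable

From constraint 1: x3 ≥ 7. From constraints 7 and 11: x3 ≤ x2 and x2 ≤ 5, so x3 ≤ 5. But 5 < 7, so no value of x3 works.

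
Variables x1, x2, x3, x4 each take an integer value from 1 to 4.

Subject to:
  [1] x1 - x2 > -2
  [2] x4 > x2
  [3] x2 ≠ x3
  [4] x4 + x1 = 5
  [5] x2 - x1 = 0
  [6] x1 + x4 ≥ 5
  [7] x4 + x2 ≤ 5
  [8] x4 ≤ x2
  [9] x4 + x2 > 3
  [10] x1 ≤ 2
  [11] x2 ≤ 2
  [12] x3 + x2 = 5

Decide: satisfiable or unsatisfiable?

From constraint 10: x1 ≤ 2. From constraints 8 and 11: x4 ≤ x2 ≤ 2. Hence x1 + x4 ≤ 4. But constraint 6 requires x1 + x4 ≥ 5, and 5 > 4. Contradiction.

Unsatisfiable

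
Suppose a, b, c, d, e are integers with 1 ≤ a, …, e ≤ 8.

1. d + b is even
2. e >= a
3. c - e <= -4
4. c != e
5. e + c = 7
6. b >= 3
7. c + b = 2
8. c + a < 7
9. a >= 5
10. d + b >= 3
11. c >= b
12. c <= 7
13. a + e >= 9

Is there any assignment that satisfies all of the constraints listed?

Unsatisfiable

From constraints 2 and 9: e ≥ a ≥ 5. From constraints 6 and 11: c ≥ b ≥ 3. Hence e + c ≥ 8. But constraint 5 requires e + c = 7, and 7 < 8. Contradiction.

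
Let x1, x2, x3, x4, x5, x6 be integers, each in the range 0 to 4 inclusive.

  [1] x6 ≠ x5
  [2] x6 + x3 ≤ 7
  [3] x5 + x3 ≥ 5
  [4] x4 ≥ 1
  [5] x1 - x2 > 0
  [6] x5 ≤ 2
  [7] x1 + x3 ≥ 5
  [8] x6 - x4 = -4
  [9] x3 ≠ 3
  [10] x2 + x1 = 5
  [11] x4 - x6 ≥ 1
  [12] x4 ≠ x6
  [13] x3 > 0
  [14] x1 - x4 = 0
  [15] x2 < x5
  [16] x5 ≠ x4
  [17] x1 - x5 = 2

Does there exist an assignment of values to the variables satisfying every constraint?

Satisfiable

Setting (x1, x2, x3, x4, x5, x6) = (4, 1, 4, 4, 2, 0) satisfies everything: constraint 2: x6 + x3 = 4; constraint 3: x5 + x3 = 6; constraint 5: x1 - x2 = 3, and the others follow.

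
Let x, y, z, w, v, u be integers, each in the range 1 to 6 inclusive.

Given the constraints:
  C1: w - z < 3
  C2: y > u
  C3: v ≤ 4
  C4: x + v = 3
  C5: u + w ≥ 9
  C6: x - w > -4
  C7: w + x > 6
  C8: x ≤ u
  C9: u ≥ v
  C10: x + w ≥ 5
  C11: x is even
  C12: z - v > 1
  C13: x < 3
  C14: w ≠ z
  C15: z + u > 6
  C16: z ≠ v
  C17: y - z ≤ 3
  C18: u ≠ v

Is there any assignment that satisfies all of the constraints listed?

Setting (x, y, z, w, v, u) = (2, 6, 4, 5, 1, 5) satisfies everything: constraint 1: w - z = 1; constraint 4: x + v = 3; constraint 5: u + w = 10, and the others follow.

Satisfiable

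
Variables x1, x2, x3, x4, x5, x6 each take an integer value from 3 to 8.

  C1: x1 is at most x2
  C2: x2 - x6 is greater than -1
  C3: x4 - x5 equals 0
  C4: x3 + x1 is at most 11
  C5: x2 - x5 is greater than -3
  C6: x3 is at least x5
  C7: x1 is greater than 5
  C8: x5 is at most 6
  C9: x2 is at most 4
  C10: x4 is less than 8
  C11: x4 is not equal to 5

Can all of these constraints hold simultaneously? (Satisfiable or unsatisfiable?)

From constraint 7: x1 ≥ 6. From constraints 1 and 9: x1 ≤ x2 and x2 ≤ 4, so x1 ≤ 4. But 4 < 6, so no value of x1 works.

Unsatisfiable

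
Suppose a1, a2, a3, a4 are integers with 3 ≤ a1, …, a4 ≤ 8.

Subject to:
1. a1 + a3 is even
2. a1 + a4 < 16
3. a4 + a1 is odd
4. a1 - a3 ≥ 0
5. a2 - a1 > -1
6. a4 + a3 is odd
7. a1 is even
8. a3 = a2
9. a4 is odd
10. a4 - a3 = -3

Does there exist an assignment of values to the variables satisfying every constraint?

Satisfiable

Try a1 = 8, a2 = 8, a3 = 8, a4 = 5.
Check constraint 2: a1 + a4 = 13; constraint 4: a1 - a3 = 0; constraint 5: a2 - a1 = 0. The remaining constraints are straightforward to verify.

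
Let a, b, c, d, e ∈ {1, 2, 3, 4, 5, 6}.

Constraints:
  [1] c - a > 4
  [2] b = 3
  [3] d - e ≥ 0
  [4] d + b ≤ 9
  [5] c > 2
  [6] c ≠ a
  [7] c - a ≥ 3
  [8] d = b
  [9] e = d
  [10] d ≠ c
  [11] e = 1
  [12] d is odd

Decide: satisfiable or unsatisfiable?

Constraint 11 fixes e = 1 and constraint 2 fixes b = 3. Constraints 8 and 9 give e = d = b, so e = b. But 1 ≠ 3 — contradiction.

Unsatisfiable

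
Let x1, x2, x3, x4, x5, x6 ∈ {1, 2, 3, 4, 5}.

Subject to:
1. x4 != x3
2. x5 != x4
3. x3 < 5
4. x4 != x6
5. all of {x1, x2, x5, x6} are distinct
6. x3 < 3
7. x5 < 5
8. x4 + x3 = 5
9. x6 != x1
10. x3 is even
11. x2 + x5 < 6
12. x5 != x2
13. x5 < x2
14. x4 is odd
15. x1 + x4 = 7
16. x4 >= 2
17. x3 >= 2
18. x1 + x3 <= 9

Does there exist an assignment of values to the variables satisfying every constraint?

Satisfiable

Try x1 = 4, x2 = 3, x3 = 2, x4 = 3, x5 = 1, x6 = 5.
Check constraint 8: x4 + x3 = 5; constraint 11: x2 + x5 = 4. The remaining constraints are straightforward to verify.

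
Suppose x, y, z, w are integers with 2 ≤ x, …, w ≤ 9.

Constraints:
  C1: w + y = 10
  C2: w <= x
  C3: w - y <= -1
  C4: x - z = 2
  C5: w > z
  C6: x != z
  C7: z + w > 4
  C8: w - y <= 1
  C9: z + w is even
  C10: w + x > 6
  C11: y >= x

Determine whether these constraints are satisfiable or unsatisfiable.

Satisfiable

The assignment x = 4, y = 6, z = 2, w = 4 works:
  constraint 1 holds since w + y = 10.
  constraint 3 holds since w - y = -2.
  constraint 4 holds since x - z = 2.
The rest check out directly.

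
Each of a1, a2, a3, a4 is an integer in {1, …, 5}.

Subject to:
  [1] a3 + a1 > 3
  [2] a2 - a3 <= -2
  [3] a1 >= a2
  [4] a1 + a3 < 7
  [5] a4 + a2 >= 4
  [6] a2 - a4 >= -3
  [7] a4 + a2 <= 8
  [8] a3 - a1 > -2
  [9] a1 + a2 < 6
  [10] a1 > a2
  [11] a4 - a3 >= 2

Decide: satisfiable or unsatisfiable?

Unsatisfiable

Constraints 2, 6, and 11 give a2 − a4 ≥ -3, a4 − a3 ≥ 2, a3 − a2 ≥ 2.
Adding all 3 inequalities: the left sides telescope to 0, and the right sides sum to (-3) + 2 + 2 = 1. So 0 ≥ 1, which is false.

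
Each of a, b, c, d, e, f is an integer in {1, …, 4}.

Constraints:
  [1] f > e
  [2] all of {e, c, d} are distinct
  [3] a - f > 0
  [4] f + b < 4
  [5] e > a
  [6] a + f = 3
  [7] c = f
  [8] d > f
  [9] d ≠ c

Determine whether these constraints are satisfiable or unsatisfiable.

Unsatisfiable

Constraints 1, 3, and 5 give e < f, f < a, a < e. Chaining: e < f < a < e, which forces e < e — impossible.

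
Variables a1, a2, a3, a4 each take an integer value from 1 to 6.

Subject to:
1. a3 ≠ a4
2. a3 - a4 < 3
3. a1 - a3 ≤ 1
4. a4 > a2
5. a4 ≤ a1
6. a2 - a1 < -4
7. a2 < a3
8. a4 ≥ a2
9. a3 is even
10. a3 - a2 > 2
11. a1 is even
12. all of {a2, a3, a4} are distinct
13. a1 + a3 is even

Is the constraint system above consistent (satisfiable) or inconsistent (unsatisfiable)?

Try a1 = 6, a2 = 1, a3 = 6, a4 = 5.
Check constraint 2: a3 - a4 = 1; constraint 3: a1 - a3 = 0; constraint 6: a2 - a1 = -5. The remaining constraints are straightforward to verify.

Satisfiable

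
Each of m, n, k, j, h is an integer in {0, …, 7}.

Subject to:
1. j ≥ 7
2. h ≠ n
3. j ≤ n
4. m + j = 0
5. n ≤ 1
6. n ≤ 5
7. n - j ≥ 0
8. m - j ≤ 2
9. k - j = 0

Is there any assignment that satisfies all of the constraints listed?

From constraint 1: j ≥ 7. From constraints 3 and 5: j ≤ n and n ≤ 1, so j ≤ 1. But 1 < 7, so no value of j works.

Unsatisfiable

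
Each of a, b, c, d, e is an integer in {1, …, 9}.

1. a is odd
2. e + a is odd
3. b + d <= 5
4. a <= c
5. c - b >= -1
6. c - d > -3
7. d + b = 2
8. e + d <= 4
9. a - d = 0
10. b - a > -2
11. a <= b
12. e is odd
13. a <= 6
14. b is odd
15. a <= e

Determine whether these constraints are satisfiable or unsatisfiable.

Constraint 12 makes e odd and constraint 1 makes a odd, so e + a must be even. Constraint 2 says e + a is odd — contradiction.

Unsatisfiable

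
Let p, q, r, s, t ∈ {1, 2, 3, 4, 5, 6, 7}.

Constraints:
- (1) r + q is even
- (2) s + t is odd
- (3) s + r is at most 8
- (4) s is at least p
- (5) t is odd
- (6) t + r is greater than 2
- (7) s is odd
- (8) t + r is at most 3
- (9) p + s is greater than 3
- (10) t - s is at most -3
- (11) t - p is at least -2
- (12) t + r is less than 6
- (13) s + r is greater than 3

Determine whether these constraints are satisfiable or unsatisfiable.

Unsatisfiable

Constraint 7 makes s odd and constraint 5 makes t odd, so s + t must be even. Constraint 2 says s + t is odd — contradiction.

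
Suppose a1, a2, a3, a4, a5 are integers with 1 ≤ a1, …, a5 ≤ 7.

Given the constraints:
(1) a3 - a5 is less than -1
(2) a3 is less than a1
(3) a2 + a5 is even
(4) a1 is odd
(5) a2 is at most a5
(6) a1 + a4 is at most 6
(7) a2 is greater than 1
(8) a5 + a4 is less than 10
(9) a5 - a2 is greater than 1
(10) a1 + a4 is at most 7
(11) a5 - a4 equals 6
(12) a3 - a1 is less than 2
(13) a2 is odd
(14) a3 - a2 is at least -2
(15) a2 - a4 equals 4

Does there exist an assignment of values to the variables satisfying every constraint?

Setting (a1, a2, a3, a4, a5) = (5, 5, 4, 1, 7) satisfies everything: constraint 1: a3 - a5 = -3; constraint 6: a1 + a4 = 6, and the others follow.

Satisfiable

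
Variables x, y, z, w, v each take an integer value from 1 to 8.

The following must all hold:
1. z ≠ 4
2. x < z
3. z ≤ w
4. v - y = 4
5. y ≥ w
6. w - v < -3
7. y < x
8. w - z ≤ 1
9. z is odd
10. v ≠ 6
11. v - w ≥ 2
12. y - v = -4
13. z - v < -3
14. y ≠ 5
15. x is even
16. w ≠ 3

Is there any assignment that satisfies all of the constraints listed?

Constraints 2, 3, 5, and 7 give z ≤ w, w ≤ y, y < x, x < z. Chaining: z ≤ w ≤ y < x < z, which forces z < z — impossible.

Unsatisfiable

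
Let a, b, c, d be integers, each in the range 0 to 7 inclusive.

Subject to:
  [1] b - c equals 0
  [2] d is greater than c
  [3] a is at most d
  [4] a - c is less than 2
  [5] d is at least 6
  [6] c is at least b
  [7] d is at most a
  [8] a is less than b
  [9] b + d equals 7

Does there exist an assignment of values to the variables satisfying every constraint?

Unsatisfiable

Constraints 2, 6, 7, and 8 give b ≤ c, c < d, d ≤ a, a < b. Chaining: b ≤ c < d ≤ a < b, which forces b < b — impossible.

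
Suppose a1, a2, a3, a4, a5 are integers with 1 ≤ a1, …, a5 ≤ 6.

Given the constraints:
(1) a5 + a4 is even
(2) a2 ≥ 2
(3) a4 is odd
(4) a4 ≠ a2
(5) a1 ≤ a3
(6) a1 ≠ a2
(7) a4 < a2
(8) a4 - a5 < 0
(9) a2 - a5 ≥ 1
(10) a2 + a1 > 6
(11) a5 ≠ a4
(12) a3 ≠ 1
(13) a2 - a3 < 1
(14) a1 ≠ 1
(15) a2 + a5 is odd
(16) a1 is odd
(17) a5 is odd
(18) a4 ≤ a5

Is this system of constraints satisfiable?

Satisfiable

Setting (a1, a2, a3, a4, a5) = (5, 4, 6, 1, 3) satisfies everything: constraint 8: a4 - a5 = -2; constraint 9: a2 - a5 = 1, and the others follow.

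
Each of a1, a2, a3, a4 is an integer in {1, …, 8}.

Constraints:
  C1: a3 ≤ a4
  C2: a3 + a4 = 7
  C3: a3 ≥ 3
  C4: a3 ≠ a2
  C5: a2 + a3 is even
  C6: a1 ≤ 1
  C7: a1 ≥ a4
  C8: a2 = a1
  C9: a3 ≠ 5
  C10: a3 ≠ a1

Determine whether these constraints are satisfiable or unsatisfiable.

From constraints 1 and 3: a4 ≥ a3 and a3 ≥ 3, so a4 ≥ 3. From constraints 6 and 7: a4 ≤ a1 and a1 ≤ 1, so a4 ≤ 1. But 1 < 3, so no value of a4 works.

Unsatisfiable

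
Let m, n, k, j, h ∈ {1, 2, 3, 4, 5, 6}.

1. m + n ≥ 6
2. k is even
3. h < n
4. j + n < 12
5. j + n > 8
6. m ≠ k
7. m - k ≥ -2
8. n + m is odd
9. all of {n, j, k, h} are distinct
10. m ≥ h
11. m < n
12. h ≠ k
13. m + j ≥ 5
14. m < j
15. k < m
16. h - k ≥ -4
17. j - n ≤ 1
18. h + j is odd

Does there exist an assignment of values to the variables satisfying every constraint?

One satisfying assignment is m = 3, n = 6, k = 2, j = 4, h = 1.
For the less obvious constraints — constraint 1: m + n = 9; constraint 4: j + n = 10; constraint 5: j + n = 10 — and the others hold by inspection.

Satisfiable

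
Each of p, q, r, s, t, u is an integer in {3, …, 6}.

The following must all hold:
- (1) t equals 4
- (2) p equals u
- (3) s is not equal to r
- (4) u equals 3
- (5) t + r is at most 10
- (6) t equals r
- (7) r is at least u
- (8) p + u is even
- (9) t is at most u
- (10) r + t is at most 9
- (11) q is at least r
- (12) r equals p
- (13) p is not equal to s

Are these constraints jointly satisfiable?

Unsatisfiable

Constraint 1 fixes t = 4 and constraint 4 fixes u = 3. Constraints 2, 6, and 12 give t = r = p = u, so t = u. But 4 ≠ 3 — contradiction.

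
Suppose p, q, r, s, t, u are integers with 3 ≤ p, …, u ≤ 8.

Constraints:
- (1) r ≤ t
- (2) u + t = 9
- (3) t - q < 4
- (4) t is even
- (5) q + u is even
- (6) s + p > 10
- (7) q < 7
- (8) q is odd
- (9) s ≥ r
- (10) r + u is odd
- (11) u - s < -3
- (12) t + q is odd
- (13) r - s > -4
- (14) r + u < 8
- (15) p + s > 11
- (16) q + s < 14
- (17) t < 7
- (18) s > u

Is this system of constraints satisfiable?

Satisfiable

One satisfying assignment is p = 5, q = 5, r = 4, s = 7, t = 6, u = 3.
For the less obvious constraints — constraint 2: u + t = 9; constraint 3: t - q = 1; constraint 6: s + p = 12 — and the others hold by inspection.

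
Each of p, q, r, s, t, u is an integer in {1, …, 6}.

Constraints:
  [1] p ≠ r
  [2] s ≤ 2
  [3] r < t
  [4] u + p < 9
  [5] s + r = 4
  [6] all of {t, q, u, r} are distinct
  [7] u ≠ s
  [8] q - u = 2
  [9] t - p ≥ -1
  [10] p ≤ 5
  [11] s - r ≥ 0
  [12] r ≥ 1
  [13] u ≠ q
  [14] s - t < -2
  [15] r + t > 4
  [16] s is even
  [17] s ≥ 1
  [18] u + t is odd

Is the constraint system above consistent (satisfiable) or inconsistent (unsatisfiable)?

Setting (p, q, r, s, t, u) = (4, 6, 2, 2, 5, 4) satisfies everything: constraint 4: u + p = 8; constraint 5: s + r = 4; constraint 8: q - u = 2, and the others follow.

Satisfiable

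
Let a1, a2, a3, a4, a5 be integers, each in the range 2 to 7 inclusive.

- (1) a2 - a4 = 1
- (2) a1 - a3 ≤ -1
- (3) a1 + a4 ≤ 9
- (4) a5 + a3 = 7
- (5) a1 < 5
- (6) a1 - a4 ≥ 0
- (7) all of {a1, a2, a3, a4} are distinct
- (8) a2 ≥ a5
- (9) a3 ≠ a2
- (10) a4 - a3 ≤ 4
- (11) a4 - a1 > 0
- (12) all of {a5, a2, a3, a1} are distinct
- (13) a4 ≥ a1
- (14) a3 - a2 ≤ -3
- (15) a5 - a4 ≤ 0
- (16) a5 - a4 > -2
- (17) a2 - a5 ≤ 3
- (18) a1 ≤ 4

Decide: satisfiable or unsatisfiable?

Unsatisfiable

Constraints 2, 6, 14, 15, and 17 give a3 − a1 ≥ 1, a1 − a4 ≥ 0, a4 − a5 ≥ 0, a5 − a2 ≥ -3, a2 − a3 ≥ 3.
Adding all 5 inequalities: the left sides telescope to 0, and the right sides sum to 1 + 0 + 0 + (-3) + 3 = 1. So 0 ≥ 1, which is false.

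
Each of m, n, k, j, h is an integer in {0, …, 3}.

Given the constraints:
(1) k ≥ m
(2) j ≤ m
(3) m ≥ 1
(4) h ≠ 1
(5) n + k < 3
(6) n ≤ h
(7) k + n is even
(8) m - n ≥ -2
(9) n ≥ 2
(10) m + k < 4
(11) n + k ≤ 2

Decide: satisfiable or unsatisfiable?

Unsatisfiable

From constraint 9: n ≥ 2. From constraints 1 and 3: k ≥ m ≥ 1. Hence n + k ≥ 3. But constraint 11 requires n + k ≤ 2, and 2 < 3. Contradiction.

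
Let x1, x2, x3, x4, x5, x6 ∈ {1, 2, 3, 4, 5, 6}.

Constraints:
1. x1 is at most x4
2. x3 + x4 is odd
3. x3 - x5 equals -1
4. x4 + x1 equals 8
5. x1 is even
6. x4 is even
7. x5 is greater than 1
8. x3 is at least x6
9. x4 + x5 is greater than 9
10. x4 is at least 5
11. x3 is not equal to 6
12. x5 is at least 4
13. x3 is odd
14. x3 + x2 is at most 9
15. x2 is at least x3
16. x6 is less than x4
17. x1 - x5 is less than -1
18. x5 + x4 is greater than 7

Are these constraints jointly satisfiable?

Satisfiable

Take x1 = 2, x2 = 5, x3 = 3, x4 = 6, x5 = 4, x6 = 2. Then constraint 3: x3 - x5 = -1; constraint 4: x4 + x1 = 8, and every other listed constraint is also met.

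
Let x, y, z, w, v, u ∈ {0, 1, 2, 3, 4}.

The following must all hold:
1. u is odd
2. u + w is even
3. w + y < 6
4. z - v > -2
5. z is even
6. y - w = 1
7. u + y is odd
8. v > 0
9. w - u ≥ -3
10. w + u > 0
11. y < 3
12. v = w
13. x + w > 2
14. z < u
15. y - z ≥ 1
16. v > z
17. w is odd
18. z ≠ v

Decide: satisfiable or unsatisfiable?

Satisfiable

Setting (x, y, z, w, v, u) = (2, 2, 0, 1, 1, 1) satisfies everything: constraint 3: w + y = 3; constraint 4: z - v = -1; constraint 6: y - w = 1, and the others follow.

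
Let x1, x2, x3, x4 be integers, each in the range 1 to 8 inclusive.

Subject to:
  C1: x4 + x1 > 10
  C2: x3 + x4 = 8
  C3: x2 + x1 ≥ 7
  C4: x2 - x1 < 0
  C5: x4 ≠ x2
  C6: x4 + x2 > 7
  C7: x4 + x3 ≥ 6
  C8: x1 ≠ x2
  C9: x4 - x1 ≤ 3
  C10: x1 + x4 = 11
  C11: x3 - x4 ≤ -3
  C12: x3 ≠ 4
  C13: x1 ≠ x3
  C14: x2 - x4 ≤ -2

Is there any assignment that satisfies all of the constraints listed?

Satisfiable

Try x1 = 5, x2 = 2, x3 = 2, x4 = 6.
Check constraint 1: x4 + x1 = 11; constraint 2: x3 + x4 = 8; constraint 3: x2 + x1 = 7. The remaining constraints are straightforward to verify.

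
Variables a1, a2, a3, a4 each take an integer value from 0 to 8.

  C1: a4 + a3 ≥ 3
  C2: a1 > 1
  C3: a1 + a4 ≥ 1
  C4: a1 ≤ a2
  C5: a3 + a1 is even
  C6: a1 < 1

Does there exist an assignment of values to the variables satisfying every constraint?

Unsatisfiable

From constraint 2: a1 ≥ 2. From constraint 6: a1 ≤ 0. But 0 < 2, so no value of a1 works.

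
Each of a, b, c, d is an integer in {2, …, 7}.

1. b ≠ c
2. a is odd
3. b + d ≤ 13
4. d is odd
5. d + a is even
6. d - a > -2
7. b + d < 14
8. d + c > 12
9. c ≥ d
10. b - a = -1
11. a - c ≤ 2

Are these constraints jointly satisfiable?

The assignment a = 7, b = 6, c = 7, d = 7 works:
  constraint 3 holds since b + d = 13.
  constraint 6 holds since d - a = 0.
  constraint 7 holds since b + d = 13.
The rest check out directly.

Satisfiable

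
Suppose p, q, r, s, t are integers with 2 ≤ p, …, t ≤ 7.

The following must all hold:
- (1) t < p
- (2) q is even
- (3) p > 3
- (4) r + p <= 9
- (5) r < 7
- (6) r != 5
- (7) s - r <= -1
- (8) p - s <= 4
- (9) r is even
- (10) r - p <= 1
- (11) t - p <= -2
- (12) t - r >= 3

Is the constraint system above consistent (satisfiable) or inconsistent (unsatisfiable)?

Constraints 7, 8, 11, and 12 give t − r ≥ 3, r − s ≥ 1, s − p ≥ -4, p − t ≥ 2.
Adding all 4 inequalities: the left sides telescope to 0, and the right sides sum to 3 + 1 + (-4) + 2 = 2. So 0 ≥ 2, which is false.

Unsatisfiable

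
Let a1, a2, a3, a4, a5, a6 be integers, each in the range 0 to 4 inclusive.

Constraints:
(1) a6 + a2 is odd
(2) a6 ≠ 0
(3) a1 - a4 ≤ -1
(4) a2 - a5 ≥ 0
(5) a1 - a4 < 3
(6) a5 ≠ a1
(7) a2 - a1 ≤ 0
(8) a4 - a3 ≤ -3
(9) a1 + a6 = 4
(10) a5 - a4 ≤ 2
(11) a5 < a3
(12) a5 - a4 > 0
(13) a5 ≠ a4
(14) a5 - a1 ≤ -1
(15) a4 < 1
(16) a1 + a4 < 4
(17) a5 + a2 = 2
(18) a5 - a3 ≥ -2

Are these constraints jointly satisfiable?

Unsatisfiable

Constraints 3, 4, 7, 8, and 18 give a4 − a1 ≥ 1, a1 − a2 ≥ 0, a2 − a5 ≥ 0, a5 − a3 ≥ -2, a3 − a4 ≥ 3.
Adding all 5 inequalities: the left sides telescope to 0, and the right sides sum to 1 + 0 + 0 + (-2) + 3 = 2. So 0 ≥ 2, which is false.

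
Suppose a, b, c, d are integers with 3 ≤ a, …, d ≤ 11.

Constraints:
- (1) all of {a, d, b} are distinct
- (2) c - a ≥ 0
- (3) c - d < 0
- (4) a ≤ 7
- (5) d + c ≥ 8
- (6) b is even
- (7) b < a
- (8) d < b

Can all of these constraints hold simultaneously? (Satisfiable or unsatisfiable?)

Unsatisfiable

Constraints 2, 3, 7, and 8 give b < a, a ≤ c, c < d, d < b. Chaining: b < a ≤ c < d < b, which forces b < b — impossible.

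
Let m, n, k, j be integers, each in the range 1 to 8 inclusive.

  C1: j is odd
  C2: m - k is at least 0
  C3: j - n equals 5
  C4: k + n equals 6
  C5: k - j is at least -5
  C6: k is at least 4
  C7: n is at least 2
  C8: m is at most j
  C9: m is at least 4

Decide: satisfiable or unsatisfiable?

Satisfiable

The assignment m = 6, n = 2, k = 4, j = 7 works:
  constraint 2 holds since m - k = 2.
  constraint 3 holds since j - n = 5.
The rest check out directly.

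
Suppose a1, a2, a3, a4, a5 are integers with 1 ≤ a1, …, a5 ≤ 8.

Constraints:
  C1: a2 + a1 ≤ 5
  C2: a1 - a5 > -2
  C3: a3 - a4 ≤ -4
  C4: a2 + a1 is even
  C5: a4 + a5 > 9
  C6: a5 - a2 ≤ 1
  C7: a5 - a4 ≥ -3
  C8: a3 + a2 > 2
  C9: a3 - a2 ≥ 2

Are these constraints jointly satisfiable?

Constraints 3, 6, 7, and 9 give a2 − a5 ≥ -1, a5 − a4 ≥ -3, a4 − a3 ≥ 4, a3 − a2 ≥ 2.
Adding all 4 inequalities: the left sides telescope to 0, and the right sides sum to (-1) + (-3) + 4 + 2 = 2. So 0 ≥ 2, which is false.

Unsatisfiable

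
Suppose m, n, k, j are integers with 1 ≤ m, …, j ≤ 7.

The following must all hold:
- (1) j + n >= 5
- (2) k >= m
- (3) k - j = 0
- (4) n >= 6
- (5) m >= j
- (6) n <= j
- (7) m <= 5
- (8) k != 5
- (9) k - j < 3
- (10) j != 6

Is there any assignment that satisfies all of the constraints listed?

Unsatisfiable

From constraints 4 and 6: j ≥ n and n ≥ 6, so j ≥ 6. From constraints 5 and 7: j ≤ m and m ≤ 5, so j ≤ 5. But 5 < 6, so no value of j works.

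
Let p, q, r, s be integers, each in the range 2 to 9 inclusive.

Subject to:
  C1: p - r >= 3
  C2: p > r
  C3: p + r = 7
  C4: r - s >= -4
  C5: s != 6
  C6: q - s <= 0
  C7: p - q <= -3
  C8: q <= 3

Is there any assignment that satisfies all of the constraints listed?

Constraints 1, 4, 6, and 7 give p − r ≥ 3, r − s ≥ -4, s − q ≥ 0, q − p ≥ 3.
Adding all 4 inequalities: the left sides telescope to 0, and the right sides sum to 3 + (-4) + 0 + 3 = 2. So 0 ≥ 2, which is false.

Unsatisfiable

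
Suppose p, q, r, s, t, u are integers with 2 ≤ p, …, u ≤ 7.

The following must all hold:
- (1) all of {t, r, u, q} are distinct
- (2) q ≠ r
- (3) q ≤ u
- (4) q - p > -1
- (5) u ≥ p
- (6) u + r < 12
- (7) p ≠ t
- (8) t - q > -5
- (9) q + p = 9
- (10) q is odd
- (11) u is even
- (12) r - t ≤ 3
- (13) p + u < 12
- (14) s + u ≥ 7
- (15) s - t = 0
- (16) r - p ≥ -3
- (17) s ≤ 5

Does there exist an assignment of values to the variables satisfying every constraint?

Take p = 4, q = 5, r = 4, s = 2, t = 2, u = 6. Then constraint 4: q - p = 1; constraint 6: u + r = 10, and every other listed constraint is also met.

Satisfiable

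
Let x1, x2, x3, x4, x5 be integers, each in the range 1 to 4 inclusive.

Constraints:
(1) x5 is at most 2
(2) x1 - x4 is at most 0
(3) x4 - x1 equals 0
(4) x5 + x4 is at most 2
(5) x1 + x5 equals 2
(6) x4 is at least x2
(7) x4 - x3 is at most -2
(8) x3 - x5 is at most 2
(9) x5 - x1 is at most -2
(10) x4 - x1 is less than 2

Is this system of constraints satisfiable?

Unsatisfiable

Constraints 2, 7, 8, and 9 give x1 − x5 ≥ 2, x5 − x3 ≥ -2, x3 − x4 ≥ 2, x4 − x1 ≥ 0.
Adding all 4 inequalities: the left sides telescope to 0, and the right sides sum to 2 + (-2) + 2 + 0 = 2. So 0 ≥ 2, which is false.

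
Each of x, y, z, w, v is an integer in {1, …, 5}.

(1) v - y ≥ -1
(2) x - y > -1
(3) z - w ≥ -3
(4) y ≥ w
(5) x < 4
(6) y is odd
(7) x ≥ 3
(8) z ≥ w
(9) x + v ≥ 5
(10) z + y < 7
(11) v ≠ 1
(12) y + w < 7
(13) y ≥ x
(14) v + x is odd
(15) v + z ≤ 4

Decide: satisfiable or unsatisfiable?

Satisfiable

The assignment x = 3, y = 3, z = 1, w = 1, v = 2 works:
  constraint 1 holds since v - y = -1.
  constraint 2 holds since x - y = 0.
The rest check out directly.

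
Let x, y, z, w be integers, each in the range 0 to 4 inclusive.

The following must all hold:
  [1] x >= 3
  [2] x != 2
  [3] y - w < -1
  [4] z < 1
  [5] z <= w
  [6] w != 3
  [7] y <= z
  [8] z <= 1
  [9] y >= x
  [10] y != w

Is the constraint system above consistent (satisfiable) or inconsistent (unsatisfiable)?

Unsatisfiable

From constraints 1 and 9: y ≥ x and x ≥ 3, so y ≥ 3. From constraints 7 and 8: y ≤ z and z ≤ 1, so y ≤ 1. But 1 < 3, so no value of y works.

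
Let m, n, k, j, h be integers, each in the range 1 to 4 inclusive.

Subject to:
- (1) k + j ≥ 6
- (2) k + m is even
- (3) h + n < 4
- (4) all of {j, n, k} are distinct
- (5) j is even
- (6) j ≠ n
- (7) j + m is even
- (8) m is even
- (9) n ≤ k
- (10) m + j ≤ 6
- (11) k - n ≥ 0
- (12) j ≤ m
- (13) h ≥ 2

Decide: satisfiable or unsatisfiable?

Take m = 2, n = 1, k = 4, j = 2, h = 2. Then constraint 1: k + j = 6; constraint 3: h + n = 3, and every other listed constraint is also met.

Satisfiable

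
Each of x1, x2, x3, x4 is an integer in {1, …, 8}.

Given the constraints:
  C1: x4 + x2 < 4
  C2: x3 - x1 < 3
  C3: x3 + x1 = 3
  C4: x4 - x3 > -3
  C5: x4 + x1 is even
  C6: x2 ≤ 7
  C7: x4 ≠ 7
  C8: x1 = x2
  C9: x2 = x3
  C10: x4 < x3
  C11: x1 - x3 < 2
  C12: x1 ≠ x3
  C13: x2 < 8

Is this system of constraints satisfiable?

Unsatisfiable

From constraints 8 and 9, x1 = x2 = x3, so x1 = x3. But constraint 12 says x1 ≠ x3. Contradiction.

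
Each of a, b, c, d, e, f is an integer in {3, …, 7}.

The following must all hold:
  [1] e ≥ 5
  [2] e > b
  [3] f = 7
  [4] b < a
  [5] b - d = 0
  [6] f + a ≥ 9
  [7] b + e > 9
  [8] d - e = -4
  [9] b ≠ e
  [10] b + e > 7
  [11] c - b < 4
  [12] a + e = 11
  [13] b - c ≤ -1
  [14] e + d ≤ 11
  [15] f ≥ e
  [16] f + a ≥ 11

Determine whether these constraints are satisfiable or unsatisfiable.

Setting (a, b, c, d, e, f) = (4, 3, 6, 3, 7, 7) satisfies everything: constraint 5: b - d = 0; constraint 6: f + a = 11, and the others follow.

Satisfiable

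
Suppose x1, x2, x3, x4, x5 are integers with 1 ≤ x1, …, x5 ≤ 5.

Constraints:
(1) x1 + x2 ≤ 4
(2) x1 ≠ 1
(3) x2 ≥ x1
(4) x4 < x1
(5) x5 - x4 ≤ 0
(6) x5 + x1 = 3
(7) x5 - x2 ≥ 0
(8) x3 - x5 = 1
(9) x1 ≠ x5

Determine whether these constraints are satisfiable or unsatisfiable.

Unsatisfiable

Constraints 3, 4, 5, and 7 give x5 ≤ x4, x4 < x1, x1 ≤ x2, x2 ≤ x5. Chaining: x5 ≤ x4 < x1 ≤ x2 ≤ x5, which forces x5 < x5 — impossible.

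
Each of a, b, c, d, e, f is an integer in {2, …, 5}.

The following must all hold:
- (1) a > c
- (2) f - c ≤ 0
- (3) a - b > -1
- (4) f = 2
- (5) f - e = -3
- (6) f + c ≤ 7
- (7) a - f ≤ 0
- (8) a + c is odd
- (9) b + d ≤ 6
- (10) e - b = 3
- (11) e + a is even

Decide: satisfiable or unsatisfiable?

Constraints 1, 2, and 7 give c < a, a ≤ f, f ≤ c. Chaining: c < a ≤ f ≤ c, which forces c < c — impossible.

Unsatisfiable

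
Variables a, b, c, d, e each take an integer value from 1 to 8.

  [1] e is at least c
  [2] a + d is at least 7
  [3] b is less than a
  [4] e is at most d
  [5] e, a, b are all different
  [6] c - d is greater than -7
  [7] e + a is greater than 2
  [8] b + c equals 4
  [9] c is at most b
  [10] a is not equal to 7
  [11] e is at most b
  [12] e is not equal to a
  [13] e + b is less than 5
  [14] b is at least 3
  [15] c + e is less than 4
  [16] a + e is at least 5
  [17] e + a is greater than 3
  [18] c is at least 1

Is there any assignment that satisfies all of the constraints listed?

Satisfiable

Take a = 4, b = 3, c = 1, d = 5, e = 1. Then constraint 2: a + d = 9; constraint 6: c - d = -4, and every other listed constraint is also met.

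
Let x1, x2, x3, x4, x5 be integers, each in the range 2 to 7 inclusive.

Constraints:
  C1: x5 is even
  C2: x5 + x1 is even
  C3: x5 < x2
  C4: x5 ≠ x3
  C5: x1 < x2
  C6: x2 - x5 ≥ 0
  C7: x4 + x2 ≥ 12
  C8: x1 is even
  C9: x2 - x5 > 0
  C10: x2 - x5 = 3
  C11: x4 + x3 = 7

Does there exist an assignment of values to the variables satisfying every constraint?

Satisfiable

Try x1 = 6, x2 = 7, x3 = 2, x4 = 5, x5 = 4.
Check constraint 6: x2 - x5 = 3; constraint 7: x4 + x2 = 12; constraint 9: x2 - x5 = 3. The remaining constraints are straightforward to verify.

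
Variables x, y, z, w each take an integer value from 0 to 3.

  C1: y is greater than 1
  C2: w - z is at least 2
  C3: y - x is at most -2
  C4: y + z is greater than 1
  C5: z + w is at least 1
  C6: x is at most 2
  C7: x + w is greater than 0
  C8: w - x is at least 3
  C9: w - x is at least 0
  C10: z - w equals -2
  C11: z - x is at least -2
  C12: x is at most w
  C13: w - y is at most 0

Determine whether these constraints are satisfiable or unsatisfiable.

Unsatisfiable

Constraints 2, 3, 11, and 13 give w − z ≥ 2, z − x ≥ -2, x − y ≥ 2, y − w ≥ 0.
Adding all 4 inequalities: the left sides telescope to 0, and the right sides sum to 2 + (-2) + 2 + 0 = 2. So 0 ≥ 2, which is false.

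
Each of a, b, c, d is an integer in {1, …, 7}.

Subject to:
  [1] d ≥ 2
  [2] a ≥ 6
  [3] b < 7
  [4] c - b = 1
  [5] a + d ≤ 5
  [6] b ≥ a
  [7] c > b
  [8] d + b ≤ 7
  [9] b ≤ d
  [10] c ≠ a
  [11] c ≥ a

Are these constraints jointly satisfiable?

Unsatisfiable

From constraint 1: d ≥ 2. From constraints 2 and 6: b ≥ a ≥ 6. Hence d + b ≥ 8. But constraint 8 requires d + b ≤ 7, and 7 < 8. Contradiction.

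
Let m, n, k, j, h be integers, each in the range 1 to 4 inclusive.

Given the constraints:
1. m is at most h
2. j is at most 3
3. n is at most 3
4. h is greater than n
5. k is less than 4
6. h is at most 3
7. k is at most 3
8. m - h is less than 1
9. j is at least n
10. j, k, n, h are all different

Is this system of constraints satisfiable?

Unsatisfiable

Constraints 2, 3, 6, and 7 confine each of j, k, n, h to the 3 values {1, …, 3} (the domain already gives each ≥ 1).
Constraint 10 requires all 4 of them to be distinct, but only 3 values are available — impossible by the pigeonhole principle.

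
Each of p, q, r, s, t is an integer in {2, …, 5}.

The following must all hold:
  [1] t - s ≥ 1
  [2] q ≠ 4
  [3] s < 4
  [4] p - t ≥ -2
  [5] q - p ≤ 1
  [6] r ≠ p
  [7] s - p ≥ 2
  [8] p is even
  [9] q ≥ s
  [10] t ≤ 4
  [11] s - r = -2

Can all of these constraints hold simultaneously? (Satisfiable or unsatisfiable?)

Constraints 1, 4, and 7 give p − t ≥ -2, t − s ≥ 1, s − p ≥ 2.
Adding all 3 inequalities: the left sides telescope to 0, and the right sides sum to (-2) + 1 + 2 = 1. So 0 ≥ 1, which is false.

Unsatisfiable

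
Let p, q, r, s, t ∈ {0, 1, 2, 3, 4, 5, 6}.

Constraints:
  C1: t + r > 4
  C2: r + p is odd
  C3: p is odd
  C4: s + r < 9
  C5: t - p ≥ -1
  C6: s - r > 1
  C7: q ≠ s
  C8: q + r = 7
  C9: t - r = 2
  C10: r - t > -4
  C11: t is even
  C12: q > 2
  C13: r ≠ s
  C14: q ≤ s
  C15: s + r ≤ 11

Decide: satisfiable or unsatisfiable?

Satisfiable

Setting (p, q, r, s, t) = (3, 5, 2, 6, 4) satisfies everything: constraint 1: t + r = 6; constraint 4: s + r = 8, and the others follow.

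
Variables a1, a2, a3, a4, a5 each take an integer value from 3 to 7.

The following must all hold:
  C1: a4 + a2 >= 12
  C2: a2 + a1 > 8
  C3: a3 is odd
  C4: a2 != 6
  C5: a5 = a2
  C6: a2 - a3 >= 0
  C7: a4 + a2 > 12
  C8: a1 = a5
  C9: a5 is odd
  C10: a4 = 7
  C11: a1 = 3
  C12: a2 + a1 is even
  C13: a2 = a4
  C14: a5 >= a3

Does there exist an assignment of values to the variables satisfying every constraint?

Constraint 11 fixes a1 = 3 and constraint 10 fixes a4 = 7. Constraints 5, 8, and 13 give a1 = a5 = a2 = a4, so a1 = a4. But 3 ≠ 7 — contradiction.

Unsatisfiable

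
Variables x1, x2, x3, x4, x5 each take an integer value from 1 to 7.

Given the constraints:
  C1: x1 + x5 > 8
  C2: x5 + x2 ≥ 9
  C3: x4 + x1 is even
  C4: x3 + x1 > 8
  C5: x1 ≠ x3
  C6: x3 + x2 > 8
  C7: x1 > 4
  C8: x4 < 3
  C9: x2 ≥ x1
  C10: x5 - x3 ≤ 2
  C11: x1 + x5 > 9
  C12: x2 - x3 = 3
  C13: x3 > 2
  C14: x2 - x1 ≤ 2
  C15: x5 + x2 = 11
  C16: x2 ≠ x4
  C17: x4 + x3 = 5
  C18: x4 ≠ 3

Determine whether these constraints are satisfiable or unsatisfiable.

Satisfiable

One satisfying assignment is x1 = 7, x2 = 7, x3 = 4, x4 = 1, x5 = 4.
For the less obvious constraints — constraint 1: x1 + x5 = 11; constraint 2: x5 + x2 = 11; constraint 4: x3 + x1 = 11 — and the others hold by inspection.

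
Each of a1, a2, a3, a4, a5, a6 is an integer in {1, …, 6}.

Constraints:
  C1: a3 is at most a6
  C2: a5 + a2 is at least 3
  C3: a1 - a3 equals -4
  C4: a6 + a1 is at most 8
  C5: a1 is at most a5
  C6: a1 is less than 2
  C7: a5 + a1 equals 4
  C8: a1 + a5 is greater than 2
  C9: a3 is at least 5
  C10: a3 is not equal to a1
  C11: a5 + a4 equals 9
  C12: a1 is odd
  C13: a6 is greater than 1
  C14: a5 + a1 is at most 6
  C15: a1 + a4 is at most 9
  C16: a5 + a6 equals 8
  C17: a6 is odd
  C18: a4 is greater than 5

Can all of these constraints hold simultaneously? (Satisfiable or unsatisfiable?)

Setting (a1, a2, a3, a4, a5, a6) = (1, 2, 5, 6, 3, 5) satisfies everything: constraint 2: a5 + a2 = 5; constraint 3: a1 - a3 = -4; constraint 4: a6 + a1 = 6, and the others follow.

Satisfiable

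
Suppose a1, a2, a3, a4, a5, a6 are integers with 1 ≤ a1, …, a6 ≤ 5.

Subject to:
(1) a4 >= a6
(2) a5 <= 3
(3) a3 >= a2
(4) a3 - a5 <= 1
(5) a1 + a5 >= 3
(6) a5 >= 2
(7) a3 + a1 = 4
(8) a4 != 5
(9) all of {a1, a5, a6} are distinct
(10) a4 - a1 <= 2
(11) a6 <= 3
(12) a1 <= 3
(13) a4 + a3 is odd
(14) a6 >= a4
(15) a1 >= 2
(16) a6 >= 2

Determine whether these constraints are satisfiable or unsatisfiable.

Unsatisfiable

Constraints 2, 6, 11, 12, 15, and 16 confine each of a1, a5, a6 to the 2 values {2, 3}.
Constraint 9 requires all 3 of them to be distinct, but only 2 values are available — impossible by the pigeonhole principle.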